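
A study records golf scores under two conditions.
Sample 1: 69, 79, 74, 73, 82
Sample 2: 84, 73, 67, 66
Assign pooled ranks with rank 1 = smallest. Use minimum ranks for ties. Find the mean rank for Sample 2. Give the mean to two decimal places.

Sorted (ascending): 66, 67, 69, 73, 73, 74, 79, 82, 84
The 2 values of 73 occupy positions 4–5 → each gets rank 4.
Sample 2 values → pooled ranks: 84→9, 73→4, 67→2, 66→1
Mean rank = (9 + 4 + 2 + 1) / 4 = 4.00

4.00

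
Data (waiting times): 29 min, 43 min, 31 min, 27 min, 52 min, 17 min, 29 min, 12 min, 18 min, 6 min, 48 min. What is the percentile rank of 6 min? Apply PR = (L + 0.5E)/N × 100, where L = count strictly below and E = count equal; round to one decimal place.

4.5

N = 11.
Strictly below 6: 0. Equal to 6: 1.
PR = (0 + 0.5·1)/11 × 100 = 4.5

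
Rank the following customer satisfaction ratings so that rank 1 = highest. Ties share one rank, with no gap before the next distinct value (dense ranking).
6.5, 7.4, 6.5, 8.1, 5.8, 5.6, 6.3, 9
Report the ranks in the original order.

Sorted (descending): 9, 8.1, 7.4, 6.5, 6.5, 6.3, 5.8, 5.6
The 2 values of 6.5 share dense rank 4.
Remaining distinct values take the next consecutive integers.

4, 3, 4, 2, 6, 7, 5, 1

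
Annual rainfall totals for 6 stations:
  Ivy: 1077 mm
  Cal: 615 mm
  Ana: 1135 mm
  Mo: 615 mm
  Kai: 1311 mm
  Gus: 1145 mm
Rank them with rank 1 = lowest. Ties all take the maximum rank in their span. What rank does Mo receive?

2

Sorted (ascending): 615, 615, 1077, 1135, 1145, 1311
The 2 values of 615 occupy positions 1–2 → each gets rank 2.
Mo has value 615 mm → rank 2.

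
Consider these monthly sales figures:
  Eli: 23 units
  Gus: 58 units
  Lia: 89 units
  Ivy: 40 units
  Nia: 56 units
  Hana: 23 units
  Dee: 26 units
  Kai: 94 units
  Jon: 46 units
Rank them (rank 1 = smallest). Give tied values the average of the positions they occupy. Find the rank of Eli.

1.5

Sorted (ascending): 23, 23, 26, 40, 46, 56, 58, 89, 94
The 2 values of 23 occupy positions 1–2 → average rank (1+2)/2 = 1.5.
Eli has value 23 units → rank 1.5.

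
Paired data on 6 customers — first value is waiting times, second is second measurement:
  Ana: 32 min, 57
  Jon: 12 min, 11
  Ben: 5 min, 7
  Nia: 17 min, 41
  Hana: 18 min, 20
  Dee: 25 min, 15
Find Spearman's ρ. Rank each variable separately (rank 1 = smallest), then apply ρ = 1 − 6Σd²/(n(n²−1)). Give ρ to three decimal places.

0.771

Ranks of variable 1: 6, 2, 1, 3, 4, 5
Ranks of variable 2: 6, 2, 1, 5, 4, 3
d = r₁ − r₂: 0, 0, 0, -2, 0, 2
d²: 0, 0, 0, 4, 0, 4; Σd² = 8
ρ = 1 − 6·8/(6·35) = 1 − 48/210 = 0.771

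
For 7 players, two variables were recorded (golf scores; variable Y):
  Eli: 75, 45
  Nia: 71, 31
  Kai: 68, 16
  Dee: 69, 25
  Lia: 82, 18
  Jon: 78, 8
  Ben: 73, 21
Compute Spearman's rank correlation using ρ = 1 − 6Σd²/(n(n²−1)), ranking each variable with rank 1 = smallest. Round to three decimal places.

-0.143

Ranks of variable 1: 5, 3, 1, 2, 7, 6, 4
Ranks of variable 2: 7, 6, 2, 5, 3, 1, 4
d = r₁ − r₂: -2, -3, -1, -3, 4, 5, 0
d²: 4, 9, 1, 9, 16, 25, 0; Σd² = 64
ρ = 1 − 6·64/(7·48) = 1 − 384/336 = -0.143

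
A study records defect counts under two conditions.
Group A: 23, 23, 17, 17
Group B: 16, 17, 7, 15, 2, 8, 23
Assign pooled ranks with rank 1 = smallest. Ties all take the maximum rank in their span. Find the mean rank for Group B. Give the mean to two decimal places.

Sorted (ascending): 2, 7, 8, 15, 16, 17, 17, 17, 23, 23, 23
The 3 values of 17 occupy positions 6–8 → each gets rank 8.
The 3 values of 23 occupy positions 9–11 → each gets rank 11.
Group B values → pooled ranks: 16→5, 17→8, 7→2, 15→4, 2→1, 8→3, 23→11
Mean rank = (5 + 8 + 2 + 4 + 1 + 3 + 11) / 7 = 4.86

4.86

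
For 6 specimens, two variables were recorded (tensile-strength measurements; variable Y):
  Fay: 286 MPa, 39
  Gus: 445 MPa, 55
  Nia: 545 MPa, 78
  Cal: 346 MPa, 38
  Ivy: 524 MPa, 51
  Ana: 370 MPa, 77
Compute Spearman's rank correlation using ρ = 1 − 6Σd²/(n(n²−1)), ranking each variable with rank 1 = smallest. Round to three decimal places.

Ranks of variable 1: 1, 4, 6, 2, 5, 3
Ranks of variable 2: 2, 4, 6, 1, 3, 5
d = r₁ − r₂: -1, 0, 0, 1, 2, -2
d²: 1, 0, 0, 1, 4, 4; Σd² = 10
ρ = 1 − 6·10/(6·35) = 1 − 60/210 = 0.714

0.714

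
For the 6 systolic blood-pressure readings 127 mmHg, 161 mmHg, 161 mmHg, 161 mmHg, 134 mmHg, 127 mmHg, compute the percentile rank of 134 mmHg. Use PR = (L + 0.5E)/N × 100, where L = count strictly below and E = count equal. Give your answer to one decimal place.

41.7

N = 6.
Strictly below 134: 2. Equal to 134: 1.
PR = (2 + 0.5·1)/6 × 100 = 41.7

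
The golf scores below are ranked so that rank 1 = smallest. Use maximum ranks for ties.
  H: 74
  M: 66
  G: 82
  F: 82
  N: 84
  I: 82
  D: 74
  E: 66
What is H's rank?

4

Sorted (ascending): 66, 66, 74, 74, 82, 82, 82, 84
The 2 values of 66 occupy positions 1–2 → each gets rank 2.
The 2 values of 74 occupy positions 3–4 → each gets rank 4.
The 3 values of 82 occupy positions 5–7 → each gets rank 7.
H has value 74 → rank 4.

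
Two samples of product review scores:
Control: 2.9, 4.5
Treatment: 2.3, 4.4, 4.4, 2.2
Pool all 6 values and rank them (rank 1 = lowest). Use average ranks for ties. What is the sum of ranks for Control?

9

Sorted (ascending): 2.2, 2.3, 2.9, 4.4, 4.4, 4.5
The 2 values of 4.4 occupy positions 4–5 → average rank (4+5)/2 = 4.5.
Control values → pooled ranks: 2.9→3, 4.5→6
Rank sum = 3 + 6 = 9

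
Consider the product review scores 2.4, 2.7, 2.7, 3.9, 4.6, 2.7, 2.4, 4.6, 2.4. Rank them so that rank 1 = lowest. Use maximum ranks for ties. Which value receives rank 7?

Sorted (ascending): 2.4, 2.4, 2.4, 2.7, 2.7, 2.7, 3.9, 4.6, 4.6
The 3 values of 2.4 occupy positions 1–3 → each gets rank 3.
The 3 values of 2.7 occupy positions 4–6 → each gets rank 6.
The 2 values of 4.6 occupy positions 8–9 → each gets rank 9.
Rank 7 → value 3.9.

3.9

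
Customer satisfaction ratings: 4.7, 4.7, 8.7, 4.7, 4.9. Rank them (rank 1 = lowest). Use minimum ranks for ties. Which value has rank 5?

Sorted (ascending): 4.7, 4.7, 4.7, 4.9, 8.7
The 3 values of 4.7 occupy positions 1–3 → each gets rank 1.
Rank 5 → value 8.7.

8.7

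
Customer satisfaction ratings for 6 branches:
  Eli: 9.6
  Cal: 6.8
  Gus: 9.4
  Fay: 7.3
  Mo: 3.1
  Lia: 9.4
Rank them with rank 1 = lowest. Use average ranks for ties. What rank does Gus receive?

4.5

Sorted (ascending): 3.1, 6.8, 7.3, 9.4, 9.4, 9.6
The 2 values of 9.4 occupy positions 4–5 → average rank (4+5)/2 = 4.5.
Gus has value 9.4 → rank 4.5.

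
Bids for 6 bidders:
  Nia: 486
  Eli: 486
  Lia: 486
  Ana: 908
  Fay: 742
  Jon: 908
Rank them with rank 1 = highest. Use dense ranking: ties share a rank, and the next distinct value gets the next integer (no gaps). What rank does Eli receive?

Sorted (descending): 908, 908, 742, 486, 486, 486
The 2 values of 908 share dense rank 1.
The 3 values of 486 share dense rank 3.
Remaining distinct values take the next consecutive integers.
Eli has value 486 → rank 3.

3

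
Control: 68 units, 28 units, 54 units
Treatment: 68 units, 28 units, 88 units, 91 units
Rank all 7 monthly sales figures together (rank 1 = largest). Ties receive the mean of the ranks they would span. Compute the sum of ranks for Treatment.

13

Sorted (descending): 91, 88, 68, 68, 54, 28, 28
The 2 values of 68 occupy positions 3–4 → average rank (3+4)/2 = 3.5.
The 2 values of 28 occupy positions 6–7 → average rank (6+7)/2 = 6.5.
Treatment values → pooled ranks: 68→3.5, 28→6.5, 88→2, 91→1
Rank sum = 3.5 + 6.5 + 2 + 1 = 13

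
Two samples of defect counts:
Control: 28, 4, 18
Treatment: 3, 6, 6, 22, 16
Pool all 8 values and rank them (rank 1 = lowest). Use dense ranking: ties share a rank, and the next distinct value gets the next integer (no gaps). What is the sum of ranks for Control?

Sorted (ascending): 3, 4, 6, 6, 16, 18, 22, 28
The 2 values of 6 share dense rank 3.
Remaining distinct values take the next consecutive integers.
Control values → pooled ranks: 28→7, 4→2, 18→5
Rank sum = 7 + 2 + 5 = 14

14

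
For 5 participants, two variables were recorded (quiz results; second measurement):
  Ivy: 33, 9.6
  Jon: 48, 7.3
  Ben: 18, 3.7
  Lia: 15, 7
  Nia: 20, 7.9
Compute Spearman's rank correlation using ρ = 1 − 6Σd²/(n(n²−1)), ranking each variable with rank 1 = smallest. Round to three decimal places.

Ranks of variable 1: 4, 5, 2, 1, 3
Ranks of variable 2: 5, 3, 1, 2, 4
d = r₁ − r₂: -1, 2, 1, -1, -1
d²: 1, 4, 1, 1, 1; Σd² = 8
ρ = 1 − 6·8/(5·24) = 1 − 48/120 = 0.600

0.600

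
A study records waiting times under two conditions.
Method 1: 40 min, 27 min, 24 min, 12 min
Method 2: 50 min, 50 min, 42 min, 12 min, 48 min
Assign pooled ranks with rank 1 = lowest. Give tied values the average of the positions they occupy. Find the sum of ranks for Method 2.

Sorted (ascending): 12, 12, 24, 27, 40, 42, 48, 50, 50
The 2 values of 12 occupy positions 1–2 → average rank (1+2)/2 = 1.5.
The 2 values of 50 occupy positions 8–9 → average rank (8+9)/2 = 8.5.
Method 2 values → pooled ranks: 50→8.5, 50→8.5, 42→6, 12→1.5, 48→7
Rank sum = 8.5 + 8.5 + 6 + 1.5 + 7 = 31.5

31.5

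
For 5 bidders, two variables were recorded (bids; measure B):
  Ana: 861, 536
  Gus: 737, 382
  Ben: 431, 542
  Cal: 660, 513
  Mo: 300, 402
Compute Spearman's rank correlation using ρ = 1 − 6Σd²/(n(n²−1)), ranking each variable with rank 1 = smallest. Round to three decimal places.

Ranks of variable 1: 5, 4, 2, 3, 1
Ranks of variable 2: 4, 1, 5, 3, 2
d = r₁ − r₂: 1, 3, -3, 0, -1
d²: 1, 9, 9, 0, 1; Σd² = 20
ρ = 1 − 6·20/(5·24) = 1 − 120/120 = 0.000

0.000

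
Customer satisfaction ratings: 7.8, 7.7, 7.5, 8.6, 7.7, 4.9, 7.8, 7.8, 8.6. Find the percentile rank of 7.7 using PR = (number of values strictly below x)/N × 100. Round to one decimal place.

22.2

N = 9.
Strictly below 7.7: 2. Equal to 7.7: 2.
PR = 2/9 × 100 = 22.2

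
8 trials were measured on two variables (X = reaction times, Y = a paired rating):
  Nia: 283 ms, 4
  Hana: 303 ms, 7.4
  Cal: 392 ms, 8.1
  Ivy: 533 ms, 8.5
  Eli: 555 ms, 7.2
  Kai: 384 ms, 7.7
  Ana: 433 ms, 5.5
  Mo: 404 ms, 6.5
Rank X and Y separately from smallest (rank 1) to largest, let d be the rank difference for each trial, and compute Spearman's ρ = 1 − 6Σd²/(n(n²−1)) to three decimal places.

0.238

Ranks of variable 1: 1, 2, 4, 7, 8, 3, 6, 5
Ranks of variable 2: 1, 5, 7, 8, 4, 6, 2, 3
d = r₁ − r₂: 0, -3, -3, -1, 4, -3, 4, 2
d²: 0, 9, 9, 1, 16, 9, 16, 4; Σd² = 64
ρ = 1 − 6·64/(8·63) = 1 − 384/504 = 0.238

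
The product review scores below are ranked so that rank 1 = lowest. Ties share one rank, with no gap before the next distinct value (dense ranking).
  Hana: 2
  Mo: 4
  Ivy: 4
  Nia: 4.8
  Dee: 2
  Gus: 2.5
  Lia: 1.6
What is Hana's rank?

2

Sorted (ascending): 1.6, 2, 2, 2.5, 4, 4, 4.8
The 2 values of 2 share dense rank 2.
The 2 values of 4 share dense rank 4.
Remaining distinct values take the next consecutive integers.
Hana has value 2 → rank 2.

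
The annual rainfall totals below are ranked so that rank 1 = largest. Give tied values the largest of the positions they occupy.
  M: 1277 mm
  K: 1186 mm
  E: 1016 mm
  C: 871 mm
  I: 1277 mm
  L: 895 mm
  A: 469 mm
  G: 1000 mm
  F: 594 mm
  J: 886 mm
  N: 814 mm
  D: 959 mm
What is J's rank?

Sorted (descending): 1277, 1277, 1186, 1016, 1000, 959, 895, 886, 871, 814, 594, 469
The 2 values of 1277 occupy positions 1–2 → each gets rank 2.
J has value 886 mm → rank 8.

8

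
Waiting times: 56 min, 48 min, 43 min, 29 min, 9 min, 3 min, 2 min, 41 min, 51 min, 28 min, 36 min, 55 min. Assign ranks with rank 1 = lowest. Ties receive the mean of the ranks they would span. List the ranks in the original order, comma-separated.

12, 9, 8, 5, 3, 2, 1, 7, 10, 4, 6, 11

Sorted (ascending): 2, 3, 9, 28, 29, 36, 41, 43, 48, 51, 55, 56
No ties — each value takes its position as its rank.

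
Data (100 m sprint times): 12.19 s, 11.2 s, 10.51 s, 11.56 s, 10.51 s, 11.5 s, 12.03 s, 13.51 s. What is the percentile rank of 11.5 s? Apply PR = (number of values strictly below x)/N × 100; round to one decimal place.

37.5

N = 8.
Strictly below 11.5: 3. Equal to 11.5: 1.
PR = 3/8 × 100 = 37.5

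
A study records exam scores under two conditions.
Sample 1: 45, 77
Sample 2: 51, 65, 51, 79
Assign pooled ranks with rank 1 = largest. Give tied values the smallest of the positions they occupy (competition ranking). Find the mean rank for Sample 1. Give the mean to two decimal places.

4.00

Sorted (descending): 79, 77, 65, 51, 51, 45
The 2 values of 51 occupy positions 4–5 → each gets rank 4.
Sample 1 values → pooled ranks: 45→6, 77→2
Mean rank = (6 + 2) / 2 = 4.00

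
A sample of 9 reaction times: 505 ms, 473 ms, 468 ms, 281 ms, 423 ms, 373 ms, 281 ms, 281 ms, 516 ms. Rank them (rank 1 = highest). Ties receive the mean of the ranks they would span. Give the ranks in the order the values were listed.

2, 3, 4, 8, 5, 6, 8, 8, 1

Sorted (descending): 516, 505, 473, 468, 423, 373, 281, 281, 281
The 3 values of 281 occupy positions 7–9 → average rank 8.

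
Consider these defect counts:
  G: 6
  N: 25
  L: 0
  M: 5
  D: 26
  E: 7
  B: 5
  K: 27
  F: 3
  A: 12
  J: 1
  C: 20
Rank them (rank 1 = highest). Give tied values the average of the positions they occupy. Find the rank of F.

10

Sorted (descending): 27, 26, 25, 20, 12, 7, 6, 5, 5, 3, 1, 0
The 2 values of 5 occupy positions 8–9 → average rank (8+9)/2 = 8.5.
F has value 3 → rank 10.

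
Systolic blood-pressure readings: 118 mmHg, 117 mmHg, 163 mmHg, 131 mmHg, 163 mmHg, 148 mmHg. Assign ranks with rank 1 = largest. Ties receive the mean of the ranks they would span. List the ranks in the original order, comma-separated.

Sorted (descending): 163, 163, 148, 131, 118, 117
The 2 values of 163 occupy positions 1–2 → average rank (1+2)/2 = 1.5.

5, 6, 1.5, 4, 1.5, 3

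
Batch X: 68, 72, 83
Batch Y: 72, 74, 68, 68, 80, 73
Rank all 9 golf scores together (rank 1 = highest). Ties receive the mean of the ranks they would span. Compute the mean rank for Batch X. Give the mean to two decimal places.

4.83

Sorted (descending): 83, 80, 74, 73, 72, 72, 68, 68, 68
The 2 values of 72 occupy positions 5–6 → average rank (5+6)/2 = 5.5.
The 3 values of 68 occupy positions 7–9 → average rank 8.
Batch X values → pooled ranks: 68→8, 72→5.5, 83→1
Mean rank = (8 + 5.5 + 1) / 3 = 4.83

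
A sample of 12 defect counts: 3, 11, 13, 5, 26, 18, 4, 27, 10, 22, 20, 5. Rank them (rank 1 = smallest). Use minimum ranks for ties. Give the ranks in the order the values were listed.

1, 6, 7, 3, 11, 8, 2, 12, 5, 10, 9, 3

Sorted (ascending): 3, 4, 5, 5, 10, 11, 13, 18, 20, 22, 26, 27
The 2 values of 5 occupy positions 3–4 → each gets rank 3.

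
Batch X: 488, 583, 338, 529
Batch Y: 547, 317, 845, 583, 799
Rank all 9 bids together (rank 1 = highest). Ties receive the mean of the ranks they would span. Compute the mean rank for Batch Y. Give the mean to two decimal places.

4.10

Sorted (descending): 845, 799, 583, 583, 547, 529, 488, 338, 317
The 2 values of 583 occupy positions 3–4 → average rank (3+4)/2 = 3.5.
Batch Y values → pooled ranks: 547→5, 317→9, 845→1, 583→3.5, 799→2
Mean rank = (5 + 9 + 1 + 3.5 + 2) / 5 = 4.10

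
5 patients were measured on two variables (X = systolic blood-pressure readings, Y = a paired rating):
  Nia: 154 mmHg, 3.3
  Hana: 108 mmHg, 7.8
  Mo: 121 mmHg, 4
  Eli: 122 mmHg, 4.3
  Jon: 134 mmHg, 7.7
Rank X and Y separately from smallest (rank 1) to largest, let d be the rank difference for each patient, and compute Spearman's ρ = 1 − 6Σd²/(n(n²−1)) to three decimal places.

-0.600

Ranks of variable 1: 5, 1, 2, 3, 4
Ranks of variable 2: 1, 5, 2, 3, 4
d = r₁ − r₂: 4, -4, 0, 0, 0
d²: 16, 16, 0, 0, 0; Σd² = 32
ρ = 1 − 6·32/(5·24) = 1 − 192/120 = -0.600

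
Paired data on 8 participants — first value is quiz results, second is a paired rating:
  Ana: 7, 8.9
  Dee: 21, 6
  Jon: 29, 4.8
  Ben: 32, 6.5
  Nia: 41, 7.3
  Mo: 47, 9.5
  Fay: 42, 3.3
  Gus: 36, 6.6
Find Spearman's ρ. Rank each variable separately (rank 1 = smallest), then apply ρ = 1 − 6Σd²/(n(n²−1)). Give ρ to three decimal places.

0.119

Ranks of variable 1: 1, 2, 3, 4, 6, 8, 7, 5
Ranks of variable 2: 7, 3, 2, 4, 6, 8, 1, 5
d = r₁ − r₂: -6, -1, 1, 0, 0, 0, 6, 0
d²: 36, 1, 1, 0, 0, 0, 36, 0; Σd² = 74
ρ = 1 − 6·74/(8·63) = 1 − 444/504 = 0.119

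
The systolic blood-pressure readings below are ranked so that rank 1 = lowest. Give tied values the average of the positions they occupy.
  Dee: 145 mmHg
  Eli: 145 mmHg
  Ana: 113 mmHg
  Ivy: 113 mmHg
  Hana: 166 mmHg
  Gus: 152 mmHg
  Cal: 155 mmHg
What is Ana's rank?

1.5

Sorted (ascending): 113, 113, 145, 145, 152, 155, 166
The 2 values of 113 occupy positions 1–2 → average rank (1+2)/2 = 1.5.
The 2 values of 145 occupy positions 3–4 → average rank (3+4)/2 = 3.5.
Ana has value 113 mmHg → rank 1.5.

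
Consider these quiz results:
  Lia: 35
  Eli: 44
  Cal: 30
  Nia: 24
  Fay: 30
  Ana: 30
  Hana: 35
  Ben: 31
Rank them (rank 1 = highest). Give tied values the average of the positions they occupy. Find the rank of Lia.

Sorted (descending): 44, 35, 35, 31, 30, 30, 30, 24
The 2 values of 35 occupy positions 2–3 → average rank (2+3)/2 = 2.5.
The 3 values of 30 occupy positions 5–7 → average rank 6.
Lia has value 35 → rank 2.5.

2.5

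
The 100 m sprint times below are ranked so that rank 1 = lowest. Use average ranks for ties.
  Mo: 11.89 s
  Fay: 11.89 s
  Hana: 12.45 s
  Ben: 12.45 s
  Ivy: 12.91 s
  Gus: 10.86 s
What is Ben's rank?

Sorted (ascending): 10.86, 11.89, 11.89, 12.45, 12.45, 12.91
The 2 values of 11.89 occupy positions 2–3 → average rank (2+3)/2 = 2.5.
The 2 values of 12.45 occupy positions 4–5 → average rank (4+5)/2 = 4.5.
Ben has value 12.45 s → rank 4.5.

4.5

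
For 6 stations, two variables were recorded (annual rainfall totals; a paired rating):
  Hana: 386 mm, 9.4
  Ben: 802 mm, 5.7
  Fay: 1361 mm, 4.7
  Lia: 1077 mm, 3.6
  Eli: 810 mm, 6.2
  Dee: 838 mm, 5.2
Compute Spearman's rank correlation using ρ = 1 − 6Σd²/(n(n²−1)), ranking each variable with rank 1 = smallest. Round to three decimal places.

-0.886

Ranks of variable 1: 1, 2, 6, 5, 3, 4
Ranks of variable 2: 6, 4, 2, 1, 5, 3
d = r₁ − r₂: -5, -2, 4, 4, -2, 1
d²: 25, 4, 16, 16, 4, 1; Σd² = 66
ρ = 1 − 6·66/(6·35) = 1 − 396/210 = -0.886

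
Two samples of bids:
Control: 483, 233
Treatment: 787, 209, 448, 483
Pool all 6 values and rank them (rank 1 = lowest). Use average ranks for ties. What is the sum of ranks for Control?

Sorted (ascending): 209, 233, 448, 483, 483, 787
The 2 values of 483 occupy positions 4–5 → average rank (4+5)/2 = 4.5.
Control values → pooled ranks: 483→4.5, 233→2
Rank sum = 4.5 + 2 = 6.5

6.5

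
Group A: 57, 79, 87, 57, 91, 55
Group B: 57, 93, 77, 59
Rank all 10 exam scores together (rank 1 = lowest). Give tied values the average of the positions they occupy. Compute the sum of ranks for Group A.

Sorted (ascending): 55, 57, 57, 57, 59, 77, 79, 87, 91, 93
The 3 values of 57 occupy positions 2–4 → average rank 3.
Group A values → pooled ranks: 57→3, 79→7, 87→8, 57→3, 91→9, 55→1
Rank sum = 3 + 7 + 8 + 3 + 9 + 1 = 31

31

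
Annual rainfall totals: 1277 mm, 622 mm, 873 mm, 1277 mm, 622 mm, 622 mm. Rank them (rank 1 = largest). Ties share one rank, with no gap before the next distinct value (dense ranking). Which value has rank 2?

Sorted (descending): 1277, 1277, 873, 622, 622, 622
The 2 values of 1277 share dense rank 1.
The 3 values of 622 share dense rank 3.
Remaining distinct values take the next consecutive integers.
Rank 2 → value 873.

873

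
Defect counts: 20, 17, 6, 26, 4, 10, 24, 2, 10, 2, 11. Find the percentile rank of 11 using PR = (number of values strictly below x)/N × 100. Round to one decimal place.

N = 11.
Strictly below 11: 6. Equal to 11: 1.
PR = 6/11 × 100 = 54.5

54.5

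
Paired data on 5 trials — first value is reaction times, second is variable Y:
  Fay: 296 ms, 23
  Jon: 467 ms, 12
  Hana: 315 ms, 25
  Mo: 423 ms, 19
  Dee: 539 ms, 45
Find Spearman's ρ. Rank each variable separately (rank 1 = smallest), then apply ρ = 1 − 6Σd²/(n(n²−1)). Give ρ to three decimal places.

Ranks of variable 1: 1, 4, 2, 3, 5
Ranks of variable 2: 3, 1, 4, 2, 5
d = r₁ − r₂: -2, 3, -2, 1, 0
d²: 4, 9, 4, 1, 0; Σd² = 18
ρ = 1 − 6·18/(5·24) = 1 − 108/120 = 0.100

0.100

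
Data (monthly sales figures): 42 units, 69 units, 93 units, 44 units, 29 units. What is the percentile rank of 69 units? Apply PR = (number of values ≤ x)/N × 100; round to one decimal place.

80.0

N = 5.
Strictly below 69: 3. Equal to 69: 1.
PR = 4/5 × 100 = 80.0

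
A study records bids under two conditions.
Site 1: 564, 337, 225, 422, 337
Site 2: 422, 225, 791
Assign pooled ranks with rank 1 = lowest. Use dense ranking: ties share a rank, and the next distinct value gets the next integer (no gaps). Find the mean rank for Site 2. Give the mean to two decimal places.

3.00

Sorted (ascending): 225, 225, 337, 337, 422, 422, 564, 791
The 2 values of 225 share dense rank 1.
The 2 values of 337 share dense rank 2.
The 2 values of 422 share dense rank 3.
Remaining distinct values take the next consecutive integers.
Site 2 values → pooled ranks: 422→3, 225→1, 791→5
Mean rank = (3 + 1 + 5) / 3 = 3.00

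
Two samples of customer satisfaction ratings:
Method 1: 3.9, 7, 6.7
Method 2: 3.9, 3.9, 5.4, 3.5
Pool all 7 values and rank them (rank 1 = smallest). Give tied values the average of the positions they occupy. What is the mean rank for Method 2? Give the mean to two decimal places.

3.00

Sorted (ascending): 3.5, 3.9, 3.9, 3.9, 5.4, 6.7, 7
The 3 values of 3.9 occupy positions 2–4 → average rank 3.
Method 2 values → pooled ranks: 3.9→3, 3.9→3, 5.4→5, 3.5→1
Mean rank = (3 + 3 + 5 + 1) / 4 = 3.00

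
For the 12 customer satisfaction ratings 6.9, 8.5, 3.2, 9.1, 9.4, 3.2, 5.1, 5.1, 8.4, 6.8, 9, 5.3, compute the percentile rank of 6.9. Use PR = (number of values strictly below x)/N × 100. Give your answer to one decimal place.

50.0

N = 12.
Strictly below 6.9: 6. Equal to 6.9: 1.
PR = 6/12 × 100 = 50.0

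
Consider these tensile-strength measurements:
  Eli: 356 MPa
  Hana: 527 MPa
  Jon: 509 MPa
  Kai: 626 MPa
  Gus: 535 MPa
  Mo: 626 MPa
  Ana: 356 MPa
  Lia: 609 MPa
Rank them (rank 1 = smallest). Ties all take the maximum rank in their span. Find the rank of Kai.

Sorted (ascending): 356, 356, 509, 527, 535, 609, 626, 626
The 2 values of 356 occupy positions 1–2 → each gets rank 2.
The 2 values of 626 occupy positions 7–8 → each gets rank 8.
Kai has value 626 MPa → rank 8.

8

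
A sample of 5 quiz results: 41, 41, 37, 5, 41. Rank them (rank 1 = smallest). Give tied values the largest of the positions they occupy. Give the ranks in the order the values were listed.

Sorted (ascending): 5, 37, 41, 41, 41
The 3 values of 41 occupy positions 3–5 → each gets rank 5.

5, 5, 2, 1, 5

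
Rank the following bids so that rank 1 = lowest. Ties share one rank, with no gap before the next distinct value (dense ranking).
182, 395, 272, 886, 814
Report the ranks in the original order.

1, 3, 2, 5, 4

Sorted (ascending): 182, 272, 395, 814, 886
No ties — each value takes its position as its rank.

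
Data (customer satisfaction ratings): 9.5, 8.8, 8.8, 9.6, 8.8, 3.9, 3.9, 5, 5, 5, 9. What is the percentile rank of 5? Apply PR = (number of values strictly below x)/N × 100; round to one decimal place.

18.2

N = 11.
Strictly below 5: 2. Equal to 5: 3.
PR = 2/11 × 100 = 18.2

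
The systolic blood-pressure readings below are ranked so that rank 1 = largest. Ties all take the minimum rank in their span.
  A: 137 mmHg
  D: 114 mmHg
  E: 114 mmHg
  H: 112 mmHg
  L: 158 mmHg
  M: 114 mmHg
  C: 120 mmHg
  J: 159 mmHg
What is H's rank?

Sorted (descending): 159, 158, 137, 120, 114, 114, 114, 112
The 3 values of 114 occupy positions 5–7 → each gets rank 5.
H has value 112 mmHg → rank 8.

8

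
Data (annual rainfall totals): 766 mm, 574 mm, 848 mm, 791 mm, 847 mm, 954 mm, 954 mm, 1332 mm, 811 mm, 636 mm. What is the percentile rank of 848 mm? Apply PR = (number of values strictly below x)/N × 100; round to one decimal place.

N = 10.
Strictly below 848: 6. Equal to 848: 1.
PR = 6/10 × 100 = 60.0

60.0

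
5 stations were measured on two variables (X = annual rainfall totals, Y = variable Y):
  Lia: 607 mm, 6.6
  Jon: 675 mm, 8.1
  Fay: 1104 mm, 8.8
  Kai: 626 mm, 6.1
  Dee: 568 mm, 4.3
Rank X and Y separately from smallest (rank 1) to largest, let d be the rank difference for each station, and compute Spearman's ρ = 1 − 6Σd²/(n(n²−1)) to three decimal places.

0.900

Ranks of variable 1: 2, 4, 5, 3, 1
Ranks of variable 2: 3, 4, 5, 2, 1
d = r₁ − r₂: -1, 0, 0, 1, 0
d²: 1, 0, 0, 1, 0; Σd² = 2
ρ = 1 − 6·2/(5·24) = 1 − 12/120 = 0.900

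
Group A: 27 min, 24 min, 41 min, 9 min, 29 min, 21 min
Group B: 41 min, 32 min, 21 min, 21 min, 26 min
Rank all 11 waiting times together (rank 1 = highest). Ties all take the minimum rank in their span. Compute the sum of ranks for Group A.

Sorted (descending): 41, 41, 32, 29, 27, 26, 24, 21, 21, 21, 9
The 2 values of 41 occupy positions 1–2 → each gets rank 1.
The 3 values of 21 occupy positions 8–10 → each gets rank 8.
Group A values → pooled ranks: 27→5, 24→7, 41→1, 9→11, 29→4, 21→8
Rank sum = 5 + 7 + 1 + 11 + 4 + 8 = 36

36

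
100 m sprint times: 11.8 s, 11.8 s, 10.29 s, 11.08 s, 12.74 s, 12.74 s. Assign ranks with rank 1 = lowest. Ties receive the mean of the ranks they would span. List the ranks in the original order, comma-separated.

Sorted (ascending): 10.29, 11.08, 11.8, 11.8, 12.74, 12.74
The 2 values of 11.8 occupy positions 3–4 → average rank (3+4)/2 = 3.5.
The 2 values of 12.74 occupy positions 5–6 → average rank (5+6)/2 = 5.5.

3.5, 3.5, 1, 2, 5.5, 5.5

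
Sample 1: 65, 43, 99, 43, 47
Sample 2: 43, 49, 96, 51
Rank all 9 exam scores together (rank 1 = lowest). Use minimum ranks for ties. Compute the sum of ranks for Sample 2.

20

Sorted (ascending): 43, 43, 43, 47, 49, 51, 65, 96, 99
The 3 values of 43 occupy positions 1–3 → each gets rank 1.
Sample 2 values → pooled ranks: 43→1, 49→5, 96→8, 51→6
Rank sum = 1 + 5 + 8 + 6 = 20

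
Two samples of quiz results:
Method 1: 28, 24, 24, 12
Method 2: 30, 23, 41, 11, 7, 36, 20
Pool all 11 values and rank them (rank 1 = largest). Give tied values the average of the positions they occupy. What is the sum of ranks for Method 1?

24

Sorted (descending): 41, 36, 30, 28, 24, 24, 23, 20, 12, 11, 7
The 2 values of 24 occupy positions 5–6 → average rank (5+6)/2 = 5.5.
Method 1 values → pooled ranks: 28→4, 24→5.5, 24→5.5, 12→9
Rank sum = 4 + 5.5 + 5.5 + 9 = 24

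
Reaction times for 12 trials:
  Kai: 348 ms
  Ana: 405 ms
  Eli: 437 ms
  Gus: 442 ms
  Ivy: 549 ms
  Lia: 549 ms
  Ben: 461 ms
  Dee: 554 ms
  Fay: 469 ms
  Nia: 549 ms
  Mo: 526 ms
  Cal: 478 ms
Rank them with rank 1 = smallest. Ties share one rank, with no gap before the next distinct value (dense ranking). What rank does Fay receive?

Sorted (ascending): 348, 405, 437, 442, 461, 469, 478, 526, 549, 549, 549, 554
The 3 values of 549 share dense rank 9.
Remaining distinct values take the next consecutive integers.
Fay has value 469 ms → rank 6.

6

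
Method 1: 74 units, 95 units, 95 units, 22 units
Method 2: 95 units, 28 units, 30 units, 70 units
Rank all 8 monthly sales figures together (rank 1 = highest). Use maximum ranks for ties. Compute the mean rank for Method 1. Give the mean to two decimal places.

4.50

Sorted (descending): 95, 95, 95, 74, 70, 30, 28, 22
The 3 values of 95 occupy positions 1–3 → each gets rank 3.
Method 1 values → pooled ranks: 74→4, 95→3, 95→3, 22→8
Mean rank = (4 + 3 + 3 + 8) / 4 = 4.50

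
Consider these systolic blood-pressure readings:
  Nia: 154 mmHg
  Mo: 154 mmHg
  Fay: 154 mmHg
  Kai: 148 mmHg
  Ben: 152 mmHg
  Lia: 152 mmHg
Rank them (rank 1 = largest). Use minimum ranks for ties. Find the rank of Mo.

1

Sorted (descending): 154, 154, 154, 152, 152, 148
The 3 values of 154 occupy positions 1–3 → each gets rank 1.
The 2 values of 152 occupy positions 4–5 → each gets rank 4.
Mo has value 154 mmHg → rank 1.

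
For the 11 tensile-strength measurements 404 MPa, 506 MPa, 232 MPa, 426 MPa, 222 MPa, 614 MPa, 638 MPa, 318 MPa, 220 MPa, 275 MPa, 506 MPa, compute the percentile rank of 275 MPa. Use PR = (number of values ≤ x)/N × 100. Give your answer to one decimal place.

N = 11.
Strictly below 275: 3. Equal to 275: 1.
PR = 4/11 × 100 = 36.4

36.4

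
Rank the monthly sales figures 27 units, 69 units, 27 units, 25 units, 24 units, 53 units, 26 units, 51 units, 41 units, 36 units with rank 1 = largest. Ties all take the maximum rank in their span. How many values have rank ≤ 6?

5

Sorted (descending): 69, 53, 51, 41, 36, 27, 27, 26, 25, 24
The 2 values of 27 occupy positions 6–7 → each gets rank 7.
Ranks ≤ 6: {1, 2, 3, 4, 5} → 5 values.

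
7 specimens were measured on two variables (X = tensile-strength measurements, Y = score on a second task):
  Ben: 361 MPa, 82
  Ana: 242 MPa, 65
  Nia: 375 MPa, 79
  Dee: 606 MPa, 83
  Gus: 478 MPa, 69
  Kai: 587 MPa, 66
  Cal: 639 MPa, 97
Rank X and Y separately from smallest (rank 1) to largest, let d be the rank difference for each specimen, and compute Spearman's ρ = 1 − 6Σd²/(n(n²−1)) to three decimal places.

0.643

Ranks of variable 1: 2, 1, 3, 6, 4, 5, 7
Ranks of variable 2: 5, 1, 4, 6, 3, 2, 7
d = r₁ − r₂: -3, 0, -1, 0, 1, 3, 0
d²: 9, 0, 1, 0, 1, 9, 0; Σd² = 20
ρ = 1 − 6·20/(7·48) = 1 − 120/336 = 0.643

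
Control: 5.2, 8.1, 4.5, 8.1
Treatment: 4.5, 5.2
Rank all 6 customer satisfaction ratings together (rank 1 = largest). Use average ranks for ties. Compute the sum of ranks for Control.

Sorted (descending): 8.1, 8.1, 5.2, 5.2, 4.5, 4.5
The 2 values of 8.1 occupy positions 1–2 → average rank (1+2)/2 = 1.5.
The 2 values of 5.2 occupy positions 3–4 → average rank (3+4)/2 = 3.5.
The 2 values of 4.5 occupy positions 5–6 → average rank (5+6)/2 = 5.5.
Control values → pooled ranks: 5.2→3.5, 8.1→1.5, 4.5→5.5, 8.1→1.5
Rank sum = 3.5 + 1.5 + 5.5 + 1.5 = 12

12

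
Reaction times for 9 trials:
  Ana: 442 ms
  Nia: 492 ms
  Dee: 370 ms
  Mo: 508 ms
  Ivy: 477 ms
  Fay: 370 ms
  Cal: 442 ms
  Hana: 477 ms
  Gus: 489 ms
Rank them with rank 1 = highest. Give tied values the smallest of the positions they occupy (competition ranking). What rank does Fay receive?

Sorted (descending): 508, 492, 489, 477, 477, 442, 442, 370, 370
The 2 values of 477 occupy positions 4–5 → each gets rank 4.
The 2 values of 442 occupy positions 6–7 → each gets rank 6.
The 2 values of 370 occupy positions 8–9 → each gets rank 8.
Fay has value 370 ms → rank 8.

8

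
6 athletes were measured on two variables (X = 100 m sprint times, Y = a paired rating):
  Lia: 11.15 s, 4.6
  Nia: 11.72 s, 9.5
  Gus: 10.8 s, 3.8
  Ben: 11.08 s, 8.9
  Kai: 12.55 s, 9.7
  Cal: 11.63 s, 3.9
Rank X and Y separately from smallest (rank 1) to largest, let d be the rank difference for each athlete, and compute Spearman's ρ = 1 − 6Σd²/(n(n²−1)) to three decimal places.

Ranks of variable 1: 3, 5, 1, 2, 6, 4
Ranks of variable 2: 3, 5, 1, 4, 6, 2
d = r₁ − r₂: 0, 0, 0, -2, 0, 2
d²: 0, 0, 0, 4, 0, 4; Σd² = 8
ρ = 1 − 6·8/(6·35) = 1 − 48/210 = 0.771

0.771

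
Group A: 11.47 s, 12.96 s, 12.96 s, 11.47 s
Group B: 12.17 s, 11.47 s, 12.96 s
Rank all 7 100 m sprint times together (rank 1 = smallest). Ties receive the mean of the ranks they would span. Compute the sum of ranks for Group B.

12

Sorted (ascending): 11.47, 11.47, 11.47, 12.17, 12.96, 12.96, 12.96
The 3 values of 11.47 occupy positions 1–3 → average rank 2.
The 3 values of 12.96 occupy positions 5–7 → average rank 6.
Group B values → pooled ranks: 12.17→4, 11.47→2, 12.96→6
Rank sum = 4 + 2 + 6 = 12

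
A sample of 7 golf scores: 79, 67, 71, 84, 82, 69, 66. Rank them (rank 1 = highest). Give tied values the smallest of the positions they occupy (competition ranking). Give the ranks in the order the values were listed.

Sorted (descending): 84, 82, 79, 71, 69, 67, 66
No ties — each value takes its position as its rank.

3, 6, 4, 1, 2, 5, 7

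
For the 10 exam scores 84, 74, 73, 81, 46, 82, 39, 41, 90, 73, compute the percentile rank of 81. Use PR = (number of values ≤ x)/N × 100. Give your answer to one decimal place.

N = 10.
Strictly below 81: 6. Equal to 81: 1.
PR = 7/10 × 100 = 70.0

70.0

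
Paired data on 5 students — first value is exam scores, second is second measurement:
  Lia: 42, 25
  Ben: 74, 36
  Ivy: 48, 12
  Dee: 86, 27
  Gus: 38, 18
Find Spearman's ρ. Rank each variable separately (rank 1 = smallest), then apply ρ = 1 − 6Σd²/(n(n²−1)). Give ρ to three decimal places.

0.600

Ranks of variable 1: 2, 4, 3, 5, 1
Ranks of variable 2: 3, 5, 1, 4, 2
d = r₁ − r₂: -1, -1, 2, 1, -1
d²: 1, 1, 4, 1, 1; Σd² = 8
ρ = 1 − 6·8/(5·24) = 1 − 48/120 = 0.600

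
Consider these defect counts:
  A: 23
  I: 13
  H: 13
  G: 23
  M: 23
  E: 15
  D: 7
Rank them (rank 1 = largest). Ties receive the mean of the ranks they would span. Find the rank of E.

Sorted (descending): 23, 23, 23, 15, 13, 13, 7
The 3 values of 23 occupy positions 1–3 → average rank 2.
The 2 values of 13 occupy positions 5–6 → average rank (5+6)/2 = 5.5.
E has value 15 → rank 4.

4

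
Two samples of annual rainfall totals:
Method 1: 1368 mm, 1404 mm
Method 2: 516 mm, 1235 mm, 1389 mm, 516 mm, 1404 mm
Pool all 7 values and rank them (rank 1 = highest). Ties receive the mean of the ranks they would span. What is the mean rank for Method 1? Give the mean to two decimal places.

2.75

Sorted (descending): 1404, 1404, 1389, 1368, 1235, 516, 516
The 2 values of 1404 occupy positions 1–2 → average rank (1+2)/2 = 1.5.
The 2 values of 516 occupy positions 6–7 → average rank (6+7)/2 = 6.5.
Method 1 values → pooled ranks: 1368→4, 1404→1.5
Mean rank = (4 + 1.5) / 2 = 2.75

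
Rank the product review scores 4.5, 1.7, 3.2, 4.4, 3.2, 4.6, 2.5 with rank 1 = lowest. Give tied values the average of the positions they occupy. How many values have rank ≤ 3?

2

Sorted (ascending): 1.7, 2.5, 3.2, 3.2, 4.4, 4.5, 4.6
The 2 values of 3.2 occupy positions 3–4 → average rank (3+4)/2 = 3.5.
Ranks ≤ 3: {1, 2} → 2 values.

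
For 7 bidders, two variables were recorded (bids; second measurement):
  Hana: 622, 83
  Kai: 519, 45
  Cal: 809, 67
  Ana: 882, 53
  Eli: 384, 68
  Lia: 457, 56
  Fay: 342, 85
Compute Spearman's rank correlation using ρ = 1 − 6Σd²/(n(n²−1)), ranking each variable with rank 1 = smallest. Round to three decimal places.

Ranks of variable 1: 5, 4, 6, 7, 2, 3, 1
Ranks of variable 2: 6, 1, 4, 2, 5, 3, 7
d = r₁ − r₂: -1, 3, 2, 5, -3, 0, -6
d²: 1, 9, 4, 25, 9, 0, 36; Σd² = 84
ρ = 1 − 6·84/(7·48) = 1 − 504/336 = -0.500

-0.500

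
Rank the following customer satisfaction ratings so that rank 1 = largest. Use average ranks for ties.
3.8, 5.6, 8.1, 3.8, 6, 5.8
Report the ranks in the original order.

Sorted (descending): 8.1, 6, 5.8, 5.6, 3.8, 3.8
The 2 values of 3.8 occupy positions 5–6 → average rank (5+6)/2 = 5.5.

5.5, 4, 1, 5.5, 2, 3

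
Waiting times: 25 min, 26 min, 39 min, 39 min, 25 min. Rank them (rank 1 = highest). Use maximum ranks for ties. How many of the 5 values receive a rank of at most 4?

3

Sorted (descending): 39, 39, 26, 25, 25
The 2 values of 39 occupy positions 1–2 → each gets rank 2.
The 2 values of 25 occupy positions 4–5 → each gets rank 5.
Ranks ≤ 4: {2, 2, 3} → 3 values.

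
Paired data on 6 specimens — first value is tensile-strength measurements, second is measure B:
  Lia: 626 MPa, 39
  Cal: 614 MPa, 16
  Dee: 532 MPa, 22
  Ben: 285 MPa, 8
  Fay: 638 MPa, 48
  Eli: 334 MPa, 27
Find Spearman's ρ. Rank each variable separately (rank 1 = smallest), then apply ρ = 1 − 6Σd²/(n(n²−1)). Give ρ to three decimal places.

Ranks of variable 1: 5, 4, 3, 1, 6, 2
Ranks of variable 2: 5, 2, 3, 1, 6, 4
d = r₁ − r₂: 0, 2, 0, 0, 0, -2
d²: 0, 4, 0, 0, 0, 4; Σd² = 8
ρ = 1 − 6·8/(6·35) = 1 − 48/210 = 0.771

0.771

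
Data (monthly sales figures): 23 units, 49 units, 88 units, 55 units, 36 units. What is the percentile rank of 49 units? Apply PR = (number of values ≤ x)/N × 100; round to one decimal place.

N = 5.
Strictly below 49: 2. Equal to 49: 1.
PR = 3/5 × 100 = 60.0

60.0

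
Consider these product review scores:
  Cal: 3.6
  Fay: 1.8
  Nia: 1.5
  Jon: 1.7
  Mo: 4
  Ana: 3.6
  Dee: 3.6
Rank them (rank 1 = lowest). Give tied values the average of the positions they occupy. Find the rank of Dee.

5

Sorted (ascending): 1.5, 1.7, 1.8, 3.6, 3.6, 3.6, 4
The 3 values of 3.6 occupy positions 4–6 → average rank 5.
Dee has value 3.6 → rank 5.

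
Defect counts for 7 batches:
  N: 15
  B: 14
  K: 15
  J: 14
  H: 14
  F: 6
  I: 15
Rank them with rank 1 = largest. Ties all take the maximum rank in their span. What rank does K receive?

3

Sorted (descending): 15, 15, 15, 14, 14, 14, 6
The 3 values of 15 occupy positions 1–3 → each gets rank 3.
The 3 values of 14 occupy positions 4–6 → each gets rank 6.
K has value 15 → rank 3.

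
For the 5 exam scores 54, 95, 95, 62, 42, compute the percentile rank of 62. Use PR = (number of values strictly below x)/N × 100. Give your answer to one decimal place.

N = 5.
Strictly below 62: 2. Equal to 62: 1.
PR = 2/5 × 100 = 40.0

40.0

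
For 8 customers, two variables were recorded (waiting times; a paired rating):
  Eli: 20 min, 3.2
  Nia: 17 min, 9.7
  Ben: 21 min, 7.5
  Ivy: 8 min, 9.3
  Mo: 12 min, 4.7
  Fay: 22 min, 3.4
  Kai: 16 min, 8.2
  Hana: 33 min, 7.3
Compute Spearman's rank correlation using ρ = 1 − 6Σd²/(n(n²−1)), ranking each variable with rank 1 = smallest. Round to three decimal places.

Ranks of variable 1: 5, 4, 6, 1, 2, 7, 3, 8
Ranks of variable 2: 1, 8, 5, 7, 3, 2, 6, 4
d = r₁ − r₂: 4, -4, 1, -6, -1, 5, -3, 4
d²: 16, 16, 1, 36, 1, 25, 9, 16; Σd² = 120
ρ = 1 − 6·120/(8·63) = 1 − 720/504 = -0.429

-0.429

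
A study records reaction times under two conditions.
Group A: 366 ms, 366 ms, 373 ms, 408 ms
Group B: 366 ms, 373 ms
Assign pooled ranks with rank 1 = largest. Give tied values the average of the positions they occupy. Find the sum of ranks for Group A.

13.5

Sorted (descending): 408, 373, 373, 366, 366, 366
The 2 values of 373 occupy positions 2–3 → average rank (2+3)/2 = 2.5.
The 3 values of 366 occupy positions 4–6 → average rank 5.
Group A values → pooled ranks: 366→5, 366→5, 373→2.5, 408→1
Rank sum = 5 + 5 + 2.5 + 1 = 13.5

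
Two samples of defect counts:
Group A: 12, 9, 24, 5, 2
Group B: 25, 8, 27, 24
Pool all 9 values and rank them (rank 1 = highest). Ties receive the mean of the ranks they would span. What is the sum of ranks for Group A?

Sorted (descending): 27, 25, 24, 24, 12, 9, 8, 5, 2
The 2 values of 24 occupy positions 3–4 → average rank (3+4)/2 = 3.5.
Group A values → pooled ranks: 12→5, 9→6, 24→3.5, 5→8, 2→9
Rank sum = 5 + 6 + 3.5 + 8 + 9 = 31.5

31.5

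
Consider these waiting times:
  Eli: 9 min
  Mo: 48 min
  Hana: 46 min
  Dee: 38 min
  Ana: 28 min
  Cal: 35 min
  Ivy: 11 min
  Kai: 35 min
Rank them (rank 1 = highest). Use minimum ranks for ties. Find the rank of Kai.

Sorted (descending): 48, 46, 38, 35, 35, 28, 11, 9
The 2 values of 35 occupy positions 4–5 → each gets rank 4.
Kai has value 35 min → rank 4.

4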